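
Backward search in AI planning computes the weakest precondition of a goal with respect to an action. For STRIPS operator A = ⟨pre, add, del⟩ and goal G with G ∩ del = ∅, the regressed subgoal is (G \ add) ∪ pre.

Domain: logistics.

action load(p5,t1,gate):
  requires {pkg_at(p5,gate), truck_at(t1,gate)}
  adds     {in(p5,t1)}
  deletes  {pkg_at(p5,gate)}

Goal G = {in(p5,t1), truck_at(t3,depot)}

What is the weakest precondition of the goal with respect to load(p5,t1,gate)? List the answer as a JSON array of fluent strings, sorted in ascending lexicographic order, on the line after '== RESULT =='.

Regress:
  G ∩ del = {}  (empty — regression defined)
  G \ add = {in(p5,t1), truck_at(t3,depot)} \ {in(p5,t1)} = {truck_at(t3,depot)}
  ∪ pre   = {truck_at(t3,depot)} ∪ {pkg_at(p5,gate), truck_at(t1,gate)}
          = {pkg_at(p5,gate), truck_at(t1,gate), truck_at(t3,depot)}

== RESULT ==
["pkg_at(p5,gate)", "truck_at(t1,gate)", "truck_at(t3,depot)"]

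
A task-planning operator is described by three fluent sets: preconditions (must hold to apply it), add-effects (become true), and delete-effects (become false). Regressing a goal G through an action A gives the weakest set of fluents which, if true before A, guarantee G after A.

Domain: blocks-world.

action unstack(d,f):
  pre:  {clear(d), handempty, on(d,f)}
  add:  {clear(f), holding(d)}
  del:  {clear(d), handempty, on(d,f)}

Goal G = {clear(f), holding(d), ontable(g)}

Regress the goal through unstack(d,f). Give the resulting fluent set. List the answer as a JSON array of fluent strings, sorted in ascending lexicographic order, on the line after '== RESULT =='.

Compute (G \ add) ∪ pre:
  G ∩ del = {}  (empty — regression defined)
  G \ add = {clear(f), holding(d), ontable(g)} \ {clear(f), holding(d)} = {ontable(g)}
  ∪ pre   = {ontable(g)} ∪ {clear(d), handempty, on(d,f)}
          = {clear(d), handempty, on(d,f), ontable(g)}

== RESULT ==
["clear(d)", "handempty", "on(d,f)", "ontable(g)"]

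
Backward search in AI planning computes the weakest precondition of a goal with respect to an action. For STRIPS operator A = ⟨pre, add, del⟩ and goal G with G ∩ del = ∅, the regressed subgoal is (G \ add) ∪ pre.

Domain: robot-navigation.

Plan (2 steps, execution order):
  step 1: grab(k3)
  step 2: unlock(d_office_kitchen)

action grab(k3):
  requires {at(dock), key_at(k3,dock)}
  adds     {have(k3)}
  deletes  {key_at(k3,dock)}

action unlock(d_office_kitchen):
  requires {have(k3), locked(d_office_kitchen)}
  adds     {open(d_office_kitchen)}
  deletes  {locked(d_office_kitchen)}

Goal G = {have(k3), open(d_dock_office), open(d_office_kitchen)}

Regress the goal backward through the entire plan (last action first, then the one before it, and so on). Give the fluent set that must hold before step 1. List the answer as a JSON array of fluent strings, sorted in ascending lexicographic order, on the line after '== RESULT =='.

Regress step by step:
  through step 2 (unlock(d_office_kitchen)): drop {open(d_office_kitchen)}, keep {have(k3), open(d_dock_office)}, require {have(k3), locked(d_office_kitchen)}
    → {have(k3), locked(d_office_kitchen), open(d_dock_office)}
  through step 1 (grab(k3)): drop {have(k3)}, keep {locked(d_office_kitchen), open(d_dock_office)}, require {at(dock), key_at(k3,dock)}
    → {at(dock), key_at(k3,dock), locked(d_office_kitchen), open(d_dock_office)}

== RESULT ==
["at(dock)", "key_at(k3,dock)", "locked(d_office_kitchen)", "open(d_dock_office)"]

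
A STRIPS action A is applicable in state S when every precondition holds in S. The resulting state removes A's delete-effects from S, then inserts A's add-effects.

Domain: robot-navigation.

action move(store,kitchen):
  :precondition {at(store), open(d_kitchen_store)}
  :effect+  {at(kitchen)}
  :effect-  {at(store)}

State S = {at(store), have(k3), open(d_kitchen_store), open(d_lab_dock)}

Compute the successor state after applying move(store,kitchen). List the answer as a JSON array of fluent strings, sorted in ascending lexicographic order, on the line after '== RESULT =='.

Compute (S \ del) ∪ add:
  pre ⊆ S: {at(store), open(d_kitchen_store)} ⊆ S  — applicable
  S \ del = {have(k3), open(d_kitchen_store), open(d_lab_dock)}
  ∪ add   = {at(kitchen), have(k3), open(d_kitchen_store), open(d_lab_dock)}

== RESULT ==
["at(kitchen)", "have(k3)", "open(d_kitchen_store)", "open(d_lab_dock)"]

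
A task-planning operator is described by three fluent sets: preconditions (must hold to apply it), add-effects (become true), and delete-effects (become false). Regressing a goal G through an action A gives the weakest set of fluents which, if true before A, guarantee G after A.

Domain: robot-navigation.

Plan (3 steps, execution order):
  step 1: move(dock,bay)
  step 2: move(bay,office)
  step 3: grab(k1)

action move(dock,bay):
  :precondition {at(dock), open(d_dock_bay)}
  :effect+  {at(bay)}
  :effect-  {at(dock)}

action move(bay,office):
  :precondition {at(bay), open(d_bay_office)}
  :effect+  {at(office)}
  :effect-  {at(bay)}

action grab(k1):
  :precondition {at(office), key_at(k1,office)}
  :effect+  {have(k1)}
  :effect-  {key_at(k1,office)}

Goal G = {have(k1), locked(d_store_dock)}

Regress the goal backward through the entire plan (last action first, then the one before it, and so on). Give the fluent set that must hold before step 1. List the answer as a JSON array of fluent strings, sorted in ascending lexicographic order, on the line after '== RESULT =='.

Regress step by step:
  through step 3 (grab(k1)): drop {have(k1)}, keep {locked(d_store_dock)}, require {at(office), key_at(k1,office)}
    → {at(office), key_at(k1,office), locked(d_store_dock)}
  through step 2 (move(bay,office)): drop {at(office)}, keep {key_at(k1,office), locked(d_store_dock)}, require {at(bay), open(d_bay_office)}
    → {at(bay), key_at(k1,office), locked(d_store_dock), open(d_bay_office)}
  through step 1 (move(dock,bay)): drop {at(bay)}, keep {key_at(k1,office), locked(d_store_dock), open(d_bay_office)}, require {at(dock), open(d_dock_bay)}
    → {at(dock), key_at(k1,office), locked(d_store_dock), open(d_bay_office), open(d_dock_bay)}

== RESULT ==
["at(dock)", "key_at(k1,office)", "locked(d_store_dock)", "open(d_bay_office)", "open(d_dock_bay)"]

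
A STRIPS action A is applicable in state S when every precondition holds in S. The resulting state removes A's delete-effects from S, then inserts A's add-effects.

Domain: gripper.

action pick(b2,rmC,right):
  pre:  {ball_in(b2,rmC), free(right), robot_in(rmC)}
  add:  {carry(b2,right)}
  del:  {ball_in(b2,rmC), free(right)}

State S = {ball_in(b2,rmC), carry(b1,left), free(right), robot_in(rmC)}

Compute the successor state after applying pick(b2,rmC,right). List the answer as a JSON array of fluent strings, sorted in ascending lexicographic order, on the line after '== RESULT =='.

Compute (S \ del) ∪ add:
  pre ⊆ S: {ball_in(b2,rmC), free(right), robot_in(rmC)} ⊆ S  — applicable
  S \ del = {carry(b1,left), robot_in(rmC)}
  ∪ add   = {carry(b1,left), carry(b2,right), robot_in(rmC)}

== RESULT ==
["carry(b1,left)", "carry(b2,right)", "robot_in(rmC)"]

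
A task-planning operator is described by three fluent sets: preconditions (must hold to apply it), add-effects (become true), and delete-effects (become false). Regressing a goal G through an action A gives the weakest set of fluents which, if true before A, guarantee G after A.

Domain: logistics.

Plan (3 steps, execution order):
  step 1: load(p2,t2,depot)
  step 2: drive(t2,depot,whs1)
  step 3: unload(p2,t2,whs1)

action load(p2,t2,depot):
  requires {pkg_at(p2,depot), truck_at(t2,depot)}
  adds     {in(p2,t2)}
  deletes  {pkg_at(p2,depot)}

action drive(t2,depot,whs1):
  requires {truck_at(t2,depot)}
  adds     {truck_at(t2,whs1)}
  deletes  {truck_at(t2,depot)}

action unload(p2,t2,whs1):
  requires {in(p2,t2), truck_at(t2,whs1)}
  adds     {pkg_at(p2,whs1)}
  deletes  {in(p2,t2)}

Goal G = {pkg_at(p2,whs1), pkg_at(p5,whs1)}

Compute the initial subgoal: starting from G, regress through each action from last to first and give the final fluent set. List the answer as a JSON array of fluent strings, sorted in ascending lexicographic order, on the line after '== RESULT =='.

Work backward from the goal:
  through step 3 (unload(p2,t2,whs1)): drop {pkg_at(p2,whs1)}, keep {pkg_at(p5,whs1)}, require {in(p2,t2), truck_at(t2,whs1)}
    → {in(p2,t2), pkg_at(p5,whs1), truck_at(t2,whs1)}
  through step 2 (drive(t2,depot,whs1)): drop {truck_at(t2,whs1)}, keep {in(p2,t2), pkg_at(p5,whs1)}, require {truck_at(t2,depot)}
    → {in(p2,t2), pkg_at(p5,whs1), truck_at(t2,depot)}
  through step 1 (load(p2,t2,depot)): drop {in(p2,t2)}, keep {pkg_at(p5,whs1), truck_at(t2,depot)}, require {pkg_at(p2,depot), truck_at(t2,depot)}
    → {pkg_at(p2,depot), pkg_at(p5,whs1), truck_at(t2,depot)}

== RESULT ==
["pkg_at(p2,depot)", "pkg_at(p5,whs1)", "truck_at(t2,depot)"]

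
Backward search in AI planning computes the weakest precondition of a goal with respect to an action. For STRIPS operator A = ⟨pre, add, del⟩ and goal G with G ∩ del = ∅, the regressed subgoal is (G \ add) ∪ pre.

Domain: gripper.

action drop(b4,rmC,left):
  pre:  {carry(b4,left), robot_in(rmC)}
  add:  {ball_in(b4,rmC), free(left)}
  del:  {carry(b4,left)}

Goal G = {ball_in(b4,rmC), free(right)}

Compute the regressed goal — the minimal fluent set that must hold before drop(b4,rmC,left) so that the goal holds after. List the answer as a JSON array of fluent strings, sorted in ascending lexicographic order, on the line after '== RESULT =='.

Compute (G \ add) ∪ pre:
  G ∩ del = {}  (empty — regression defined)
  G \ add = {ball_in(b4,rmC), free(right)} \ {ball_in(b4,rmC), free(left)} = {free(right)}
  ∪ pre   = {free(right)} ∪ {carry(b4,left), robot_in(rmC)}
          = {carry(b4,left), free(right), robot_in(rmC)}

== RESULT ==
["carry(b4,left)", "free(right)", "robot_in(rmC)"]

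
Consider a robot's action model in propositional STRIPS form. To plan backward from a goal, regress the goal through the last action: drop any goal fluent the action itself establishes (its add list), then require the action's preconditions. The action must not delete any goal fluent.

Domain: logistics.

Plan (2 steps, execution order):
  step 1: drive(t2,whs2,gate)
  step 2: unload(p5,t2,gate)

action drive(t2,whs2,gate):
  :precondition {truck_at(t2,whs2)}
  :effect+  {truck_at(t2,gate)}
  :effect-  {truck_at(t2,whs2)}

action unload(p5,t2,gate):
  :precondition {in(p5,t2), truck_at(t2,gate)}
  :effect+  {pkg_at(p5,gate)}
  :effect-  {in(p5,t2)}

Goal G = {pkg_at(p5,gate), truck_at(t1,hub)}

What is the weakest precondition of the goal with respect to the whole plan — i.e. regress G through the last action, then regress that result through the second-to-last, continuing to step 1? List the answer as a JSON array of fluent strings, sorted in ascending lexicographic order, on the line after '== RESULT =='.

Work backward from the goal:
  through step 2 (unload(p5,t2,gate)): drop {pkg_at(p5,gate)}, keep {truck_at(t1,hub)}, require {in(p5,t2), truck_at(t2,gate)}
    → {in(p5,t2), truck_at(t1,hub), truck_at(t2,gate)}
  through step 1 (drive(t2,whs2,gate)): drop {truck_at(t2,gate)}, keep {in(p5,t2), truck_at(t1,hub)}, require {truck_at(t2,whs2)}
    → {in(p5,t2), truck_at(t1,hub), truck_at(t2,whs2)}

== RESULT ==
["in(p5,t2)", "truck_at(t1,hub)", "truck_at(t2,whs2)"]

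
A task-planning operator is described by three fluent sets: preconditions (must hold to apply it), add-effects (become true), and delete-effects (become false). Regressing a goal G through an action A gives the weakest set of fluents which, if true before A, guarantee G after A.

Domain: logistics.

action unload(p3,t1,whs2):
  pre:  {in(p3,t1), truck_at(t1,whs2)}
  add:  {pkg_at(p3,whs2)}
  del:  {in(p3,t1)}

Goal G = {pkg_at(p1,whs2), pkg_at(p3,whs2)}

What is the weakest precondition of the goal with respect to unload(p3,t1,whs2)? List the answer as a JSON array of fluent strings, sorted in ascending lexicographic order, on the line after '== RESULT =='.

Regress:
  G ∩ del = {}  (empty — regression defined)
  G \ add = {pkg_at(p1,whs2), pkg_at(p3,whs2)} \ {pkg_at(p3,whs2)} = {pkg_at(p1,whs2)}
  ∪ pre   = {pkg_at(p1,whs2)} ∪ {in(p3,t1), truck_at(t1,whs2)}
          = {in(p3,t1), pkg_at(p1,whs2), truck_at(t1,whs2)}

== RESULT ==
["in(p3,t1)", "pkg_at(p1,whs2)", "truck_at(t1,whs2)"]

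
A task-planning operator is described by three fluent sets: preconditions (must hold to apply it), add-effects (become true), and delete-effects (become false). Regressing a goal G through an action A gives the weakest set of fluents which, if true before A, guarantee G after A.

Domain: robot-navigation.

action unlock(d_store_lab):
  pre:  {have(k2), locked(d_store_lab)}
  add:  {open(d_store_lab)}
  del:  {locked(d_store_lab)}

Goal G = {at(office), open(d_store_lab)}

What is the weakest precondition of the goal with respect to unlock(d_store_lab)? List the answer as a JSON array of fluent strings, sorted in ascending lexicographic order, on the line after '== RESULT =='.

Compute (G \ add) ∪ pre:
  G ∩ del = {}  (empty — regression defined)
  G \ add = {at(office), open(d_store_lab)} \ {open(d_store_lab)} = {at(office)}
  ∪ pre   = {at(office)} ∪ {have(k2), locked(d_store_lab)}
          = {at(office), have(k2), locked(d_store_lab)}

== RESULT ==
["at(office)", "have(k2)", "locked(d_store_lab)"]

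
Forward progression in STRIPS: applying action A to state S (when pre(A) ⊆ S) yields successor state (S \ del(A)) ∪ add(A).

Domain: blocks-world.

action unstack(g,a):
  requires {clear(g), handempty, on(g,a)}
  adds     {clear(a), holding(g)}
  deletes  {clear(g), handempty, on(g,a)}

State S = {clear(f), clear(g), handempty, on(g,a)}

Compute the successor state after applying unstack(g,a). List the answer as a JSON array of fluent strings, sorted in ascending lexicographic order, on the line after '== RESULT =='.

Compute (S \ del) ∪ add:
  pre ⊆ S: {clear(g), handempty, on(g,a)} ⊆ S  — applicable
  S \ del = {clear(f)}
  ∪ add   = {clear(a), clear(f), holding(g)}

== RESULT ==
["clear(a)", "clear(f)", "holding(g)"]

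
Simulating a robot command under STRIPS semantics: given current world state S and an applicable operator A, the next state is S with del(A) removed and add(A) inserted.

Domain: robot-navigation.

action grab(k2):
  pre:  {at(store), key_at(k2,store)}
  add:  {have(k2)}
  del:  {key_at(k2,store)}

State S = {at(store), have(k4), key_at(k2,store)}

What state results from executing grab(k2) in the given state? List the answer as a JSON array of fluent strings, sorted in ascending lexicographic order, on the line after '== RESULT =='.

Compute (S \ del) ∪ add:
  pre ⊆ S: {at(store), key_at(k2,store)} ⊆ S  — applicable
  S \ del = {at(store), have(k4)}
  ∪ add   = {at(store), have(k2), have(k4)}

== RESULT ==
["at(store)", "have(k2)", "have(k4)"]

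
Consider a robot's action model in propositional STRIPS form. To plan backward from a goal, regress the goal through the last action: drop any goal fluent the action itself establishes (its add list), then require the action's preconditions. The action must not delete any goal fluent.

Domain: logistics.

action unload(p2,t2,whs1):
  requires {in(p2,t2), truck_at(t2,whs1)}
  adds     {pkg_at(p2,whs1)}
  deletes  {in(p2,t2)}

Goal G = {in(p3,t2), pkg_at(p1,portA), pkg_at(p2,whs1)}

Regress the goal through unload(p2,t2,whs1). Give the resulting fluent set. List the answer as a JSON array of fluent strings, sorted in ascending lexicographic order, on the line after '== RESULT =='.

Compute (G \ add) ∪ pre:
  G ∩ del = {}  (empty — regression defined)
  G \ add = {in(p3,t2), pkg_at(p1,portA), pkg_at(p2,whs1)} \ {pkg_at(p2,whs1)} = {in(p3,t2), pkg_at(p1,portA)}
  ∪ pre   = {in(p3,t2), pkg_at(p1,portA)} ∪ {in(p2,t2), truck_at(t2,whs1)}
          = {in(p2,t2), in(p3,t2), pkg_at(p1,portA), truck_at(t2,whs1)}

== RESULT ==
["in(p2,t2)", "in(p3,t2)", "pkg_at(p1,portA)", "truck_at(t2,whs1)"]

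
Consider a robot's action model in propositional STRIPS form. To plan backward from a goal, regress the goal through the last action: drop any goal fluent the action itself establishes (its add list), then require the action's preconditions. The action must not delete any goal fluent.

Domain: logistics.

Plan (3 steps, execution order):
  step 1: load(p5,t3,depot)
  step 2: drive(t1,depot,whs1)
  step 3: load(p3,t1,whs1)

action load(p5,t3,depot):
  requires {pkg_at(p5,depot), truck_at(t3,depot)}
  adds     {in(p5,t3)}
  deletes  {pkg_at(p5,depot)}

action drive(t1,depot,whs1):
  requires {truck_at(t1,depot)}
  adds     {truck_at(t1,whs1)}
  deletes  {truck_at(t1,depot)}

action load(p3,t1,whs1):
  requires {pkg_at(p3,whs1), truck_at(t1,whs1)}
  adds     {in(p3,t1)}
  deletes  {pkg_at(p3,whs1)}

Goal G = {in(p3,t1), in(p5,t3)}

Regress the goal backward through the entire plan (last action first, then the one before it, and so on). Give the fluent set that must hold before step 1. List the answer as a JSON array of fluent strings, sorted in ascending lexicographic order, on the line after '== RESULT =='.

Work backward from the goal:
  through step 3 (load(p3,t1,whs1)): drop {in(p3,t1)}, keep {in(p5,t3)}, require {pkg_at(p3,whs1), truck_at(t1,whs1)}
    → {in(p5,t3), pkg_at(p3,whs1), truck_at(t1,whs1)}
  through step 2 (drive(t1,depot,whs1)): drop {truck_at(t1,whs1)}, keep {in(p5,t3), pkg_at(p3,whs1)}, require {truck_at(t1,depot)}
    → {in(p5,t3), pkg_at(p3,whs1), truck_at(t1,depot)}
  through step 1 (load(p5,t3,depot)): drop {in(p5,t3)}, keep {pkg_at(p3,whs1), truck_at(t1,depot)}, require {pkg_at(p5,depot), truck_at(t3,depot)}
    → {pkg_at(p3,whs1), pkg_at(p5,depot), truck_at(t1,depot), truck_at(t3,depot)}

== RESULT ==
["pkg_at(p3,whs1)", "pkg_at(p5,depot)", "truck_at(t1,depot)", "truck_at(t3,depot)"]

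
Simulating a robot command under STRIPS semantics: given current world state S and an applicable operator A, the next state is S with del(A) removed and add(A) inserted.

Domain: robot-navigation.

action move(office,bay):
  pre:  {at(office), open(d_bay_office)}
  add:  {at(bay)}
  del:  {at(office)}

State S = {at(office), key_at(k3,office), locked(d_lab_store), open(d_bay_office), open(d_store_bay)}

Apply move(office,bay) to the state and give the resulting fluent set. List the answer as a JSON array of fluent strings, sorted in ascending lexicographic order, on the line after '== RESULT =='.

Compute (S \ del) ∪ add:
  pre ⊆ S: {at(office), open(d_bay_office)} ⊆ S  — applicable
  S \ del = {key_at(k3,office), locked(d_lab_store), open(d_bay_office), open(d_store_bay)}
  ∪ add   = {at(bay), key_at(k3,office), locked(d_lab_store), open(d_bay_office), open(d_store_bay)}

== RESULT ==
["at(bay)", "key_at(k3,office)", "locked(d_lab_store)", "open(d_bay_office)", "open(d_store_bay)"]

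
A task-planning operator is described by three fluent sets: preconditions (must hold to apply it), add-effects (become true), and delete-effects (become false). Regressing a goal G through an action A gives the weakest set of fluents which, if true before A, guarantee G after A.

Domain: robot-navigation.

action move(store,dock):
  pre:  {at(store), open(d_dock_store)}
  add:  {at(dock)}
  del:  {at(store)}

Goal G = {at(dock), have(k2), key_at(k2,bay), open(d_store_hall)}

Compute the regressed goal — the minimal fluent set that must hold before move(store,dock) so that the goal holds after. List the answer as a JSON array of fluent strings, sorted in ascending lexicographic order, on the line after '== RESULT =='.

Regress:
  G ∩ del = {}  (empty — regression defined)
  G \ add = {at(dock), have(k2), key_at(k2,bay), open(d_store_hall)} \ {at(dock)} = {have(k2), key_at(k2,bay), open(d_store_hall)}
  ∪ pre   = {have(k2), key_at(k2,bay), open(d_store_hall)} ∪ {at(store), open(d_dock_store)}
          = {at(store), have(k2), key_at(k2,bay), open(d_dock_store), open(d_store_hall)}

== RESULT ==
["at(store)", "have(k2)", "key_at(k2,bay)", "open(d_dock_store)", "open(d_store_hall)"]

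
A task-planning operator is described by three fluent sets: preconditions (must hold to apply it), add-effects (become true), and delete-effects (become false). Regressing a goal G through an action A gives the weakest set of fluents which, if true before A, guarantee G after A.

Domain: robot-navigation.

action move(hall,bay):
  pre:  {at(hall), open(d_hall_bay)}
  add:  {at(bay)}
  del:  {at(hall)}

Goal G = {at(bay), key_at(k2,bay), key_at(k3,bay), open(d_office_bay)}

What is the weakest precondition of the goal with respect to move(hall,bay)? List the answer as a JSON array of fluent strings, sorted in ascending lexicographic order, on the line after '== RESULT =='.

Regress:
  G ∩ del = {}  (empty — regression defined)
  G \ add = {at(bay), key_at(k2,bay), key_at(k3,bay), open(d_office_bay)} \ {at(bay)} = {key_at(k2,bay), key_at(k3,bay), open(d_office_bay)}
  ∪ pre   = {key_at(k2,bay), key_at(k3,bay), open(d_office_bay)} ∪ {at(hall), open(d_hall_bay)}
          = {at(hall), key_at(k2,bay), key_at(k3,bay), open(d_hall_bay), open(d_office_bay)}

== RESULT ==
["at(hall)", "key_at(k2,bay)", "key_at(k3,bay)", "open(d_hall_bay)", "open(d_office_bay)"]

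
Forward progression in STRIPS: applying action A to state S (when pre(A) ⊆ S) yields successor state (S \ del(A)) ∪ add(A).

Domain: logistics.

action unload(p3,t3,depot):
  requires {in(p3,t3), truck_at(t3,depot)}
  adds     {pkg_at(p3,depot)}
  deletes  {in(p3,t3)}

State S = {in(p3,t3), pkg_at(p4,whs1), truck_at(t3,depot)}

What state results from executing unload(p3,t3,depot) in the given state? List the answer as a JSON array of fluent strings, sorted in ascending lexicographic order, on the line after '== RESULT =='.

Compute (S \ del) ∪ add:
  pre ⊆ S: {in(p3,t3), truck_at(t3,depot)} ⊆ S  — applicable
  S \ del = {pkg_at(p4,whs1), truck_at(t3,depot)}
  ∪ add   = {pkg_at(p3,depot), pkg_at(p4,whs1), truck_at(t3,depot)}

== RESULT ==
["pkg_at(p3,depot)", "pkg_at(p4,whs1)", "truck_at(t3,depot)"]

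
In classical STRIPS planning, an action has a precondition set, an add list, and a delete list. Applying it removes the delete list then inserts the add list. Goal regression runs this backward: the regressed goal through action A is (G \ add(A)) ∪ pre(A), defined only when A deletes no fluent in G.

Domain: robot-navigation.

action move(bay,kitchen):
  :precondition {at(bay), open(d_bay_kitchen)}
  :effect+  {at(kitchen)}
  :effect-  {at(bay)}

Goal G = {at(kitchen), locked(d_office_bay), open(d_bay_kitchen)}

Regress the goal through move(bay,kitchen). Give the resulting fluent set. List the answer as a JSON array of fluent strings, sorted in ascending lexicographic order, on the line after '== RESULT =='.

Compute (G \ add) ∪ pre:
  G ∩ del = {}  (empty — regression defined)
  G \ add = {at(kitchen), locked(d_office_bay), open(d_bay_kitchen)} \ {at(kitchen)} = {locked(d_office_bay), open(d_bay_kitchen)}
  ∪ pre   = {locked(d_office_bay), open(d_bay_kitchen)} ∪ {at(bay), open(d_bay_kitchen)}
          = {at(bay), locked(d_office_bay), open(d_bay_kitchen)}

== RESULT ==
["at(bay)", "locked(d_office_bay)", "open(d_bay_kitchen)"]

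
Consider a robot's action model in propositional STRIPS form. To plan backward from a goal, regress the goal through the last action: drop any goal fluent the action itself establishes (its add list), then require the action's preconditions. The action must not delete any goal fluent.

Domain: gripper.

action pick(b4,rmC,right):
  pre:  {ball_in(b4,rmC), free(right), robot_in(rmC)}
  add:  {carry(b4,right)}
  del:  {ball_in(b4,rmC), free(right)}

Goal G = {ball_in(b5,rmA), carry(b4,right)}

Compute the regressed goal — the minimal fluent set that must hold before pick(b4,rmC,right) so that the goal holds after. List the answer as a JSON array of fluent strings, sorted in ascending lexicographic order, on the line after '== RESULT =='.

Compute (G \ add) ∪ pre:
  G ∩ del = {}  (empty — regression defined)
  G \ add = {ball_in(b5,rmA), carry(b4,right)} \ {carry(b4,right)} = {ball_in(b5,rmA)}
  ∪ pre   = {ball_in(b5,rmA)} ∪ {ball_in(b4,rmC), free(right), robot_in(rmC)}
          = {ball_in(b4,rmC), ball_in(b5,rmA), free(right), robot_in(rmC)}

== RESULT ==
["ball_in(b4,rmC)", "ball_in(b5,rmA)", "free(right)", "robot_in(rmC)"]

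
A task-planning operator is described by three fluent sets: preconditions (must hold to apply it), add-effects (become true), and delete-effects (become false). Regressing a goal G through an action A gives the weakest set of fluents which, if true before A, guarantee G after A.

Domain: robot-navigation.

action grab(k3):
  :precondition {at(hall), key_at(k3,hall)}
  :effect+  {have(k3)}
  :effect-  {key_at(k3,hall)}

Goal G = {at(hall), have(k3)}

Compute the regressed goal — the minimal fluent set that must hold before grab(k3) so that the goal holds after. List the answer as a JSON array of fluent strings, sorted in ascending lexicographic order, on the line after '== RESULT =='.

Regress:
  G ∩ del = {}  (empty — regression defined)
  G \ add = {at(hall), have(k3)} \ {have(k3)} = {at(hall)}
  ∪ pre   = {at(hall)} ∪ {at(hall), key_at(k3,hall)}
          = {at(hall), key_at(k3,hall)}

== RESULT ==
["at(hall)", "key_at(k3,hall)"]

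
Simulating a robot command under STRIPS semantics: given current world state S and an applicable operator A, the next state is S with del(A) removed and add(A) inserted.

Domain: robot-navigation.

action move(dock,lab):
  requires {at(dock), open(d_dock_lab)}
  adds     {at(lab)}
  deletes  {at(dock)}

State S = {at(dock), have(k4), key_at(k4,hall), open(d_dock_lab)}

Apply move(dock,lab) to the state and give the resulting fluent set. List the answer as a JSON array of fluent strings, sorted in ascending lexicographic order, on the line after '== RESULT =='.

Compute (S \ del) ∪ add:
  pre ⊆ S: {at(dock), open(d_dock_lab)} ⊆ S  — applicable
  S \ del = {have(k4), key_at(k4,hall), open(d_dock_lab)}
  ∪ add   = {at(lab), have(k4), key_at(k4,hall), open(d_dock_lab)}

== RESULT ==
["at(lab)", "have(k4)", "key_at(k4,hall)", "open(d_dock_lab)"]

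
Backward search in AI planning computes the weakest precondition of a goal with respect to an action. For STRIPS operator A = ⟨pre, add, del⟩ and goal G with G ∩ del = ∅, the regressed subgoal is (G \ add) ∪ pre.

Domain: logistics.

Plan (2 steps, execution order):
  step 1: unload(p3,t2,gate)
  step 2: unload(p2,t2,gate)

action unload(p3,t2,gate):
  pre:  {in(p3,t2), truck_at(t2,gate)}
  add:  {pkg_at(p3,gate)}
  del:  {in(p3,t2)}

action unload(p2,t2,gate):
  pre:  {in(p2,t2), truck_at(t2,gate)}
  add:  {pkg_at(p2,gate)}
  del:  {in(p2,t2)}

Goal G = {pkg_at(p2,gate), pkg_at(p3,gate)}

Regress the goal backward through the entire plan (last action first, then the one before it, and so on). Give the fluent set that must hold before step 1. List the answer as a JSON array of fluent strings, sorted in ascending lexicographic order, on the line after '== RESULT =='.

Regress step by step:
  through step 2 (unload(p2,t2,gate)): drop {pkg_at(p2,gate)}, keep {pkg_at(p3,gate)}, require {in(p2,t2), truck_at(t2,gate)}
    → {in(p2,t2), pkg_at(p3,gate), truck_at(t2,gate)}
  through step 1 (unload(p3,t2,gate)): drop {pkg_at(p3,gate)}, keep {in(p2,t2), truck_at(t2,gate)}, require {in(p3,t2), truck_at(t2,gate)}
    → {in(p2,t2), in(p3,t2), truck_at(t2,gate)}

== RESULT ==
["in(p2,t2)", "in(p3,t2)", "truck_at(t2,gate)"]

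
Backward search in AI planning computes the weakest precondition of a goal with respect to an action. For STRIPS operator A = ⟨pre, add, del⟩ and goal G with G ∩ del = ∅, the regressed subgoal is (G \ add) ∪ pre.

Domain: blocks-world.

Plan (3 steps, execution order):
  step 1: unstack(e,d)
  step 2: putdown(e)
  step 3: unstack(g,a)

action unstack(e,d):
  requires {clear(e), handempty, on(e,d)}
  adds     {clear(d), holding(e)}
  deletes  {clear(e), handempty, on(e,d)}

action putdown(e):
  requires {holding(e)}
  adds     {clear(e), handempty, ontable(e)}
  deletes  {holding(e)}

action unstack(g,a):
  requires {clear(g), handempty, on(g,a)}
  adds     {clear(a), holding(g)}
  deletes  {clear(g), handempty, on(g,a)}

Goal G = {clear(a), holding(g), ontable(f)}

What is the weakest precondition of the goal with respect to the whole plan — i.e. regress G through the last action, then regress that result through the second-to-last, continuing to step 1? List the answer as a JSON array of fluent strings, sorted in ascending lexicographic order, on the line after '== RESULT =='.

Regress step by step:
  through step 3 (unstack(g,a)): drop {clear(a), holding(g)}, keep {ontable(f)}, require {clear(g), handempty, on(g,a)}
    → {clear(g), handempty, on(g,a), ontable(f)}
  through step 2 (putdown(e)): drop {handempty}, keep {clear(g), on(g,a), ontable(f)}, require {holding(e)}
    → {clear(g), holding(e), on(g,a), ontable(f)}
  through step 1 (unstack(e,d)): drop {holding(e)}, keep {clear(g), on(g,a), ontable(f)}, require {clear(e), handempty, on(e,d)}
    → {clear(e), clear(g), handempty, on(e,d), on(g,a), ontable(f)}

== RESULT ==
["clear(e)", "clear(g)", "handempty", "on(e,d)", "on(g,a)", "ontable(f)"]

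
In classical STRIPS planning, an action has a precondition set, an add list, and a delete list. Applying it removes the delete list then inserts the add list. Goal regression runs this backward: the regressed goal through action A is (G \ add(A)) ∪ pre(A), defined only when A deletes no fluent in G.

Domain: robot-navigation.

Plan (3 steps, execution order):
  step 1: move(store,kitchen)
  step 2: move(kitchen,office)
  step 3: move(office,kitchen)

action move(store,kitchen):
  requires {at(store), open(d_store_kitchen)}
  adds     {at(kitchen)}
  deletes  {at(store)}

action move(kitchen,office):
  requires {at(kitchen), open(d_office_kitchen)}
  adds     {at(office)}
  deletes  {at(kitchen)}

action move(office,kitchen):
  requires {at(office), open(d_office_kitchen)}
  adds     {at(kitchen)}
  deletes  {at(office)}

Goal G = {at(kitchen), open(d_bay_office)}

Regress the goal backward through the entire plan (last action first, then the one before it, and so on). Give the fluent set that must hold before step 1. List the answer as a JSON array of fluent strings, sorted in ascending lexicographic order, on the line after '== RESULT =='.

Work backward from the goal:
  through step 3 (move(office,kitchen)): drop {at(kitchen)}, keep {open(d_bay_office)}, require {at(office), open(d_office_kitchen)}
    → {at(office), open(d_bay_office), open(d_office_kitchen)}
  through step 2 (move(kitchen,office)): drop {at(office)}, keep {open(d_bay_office), open(d_office_kitchen)}, require {at(kitchen), open(d_office_kitchen)}
    → {at(kitchen), open(d_bay_office), open(d_office_kitchen)}
  through step 1 (move(store,kitchen)): drop {at(kitchen)}, keep {open(d_bay_office), open(d_office_kitchen)}, require {at(store), open(d_store_kitchen)}
    → {at(store), open(d_bay_office), open(d_office_kitchen), open(d_store_kitchen)}

== RESULT ==
["at(store)", "open(d_bay_office)", "open(d_office_kitchen)", "open(d_store_kitchen)"]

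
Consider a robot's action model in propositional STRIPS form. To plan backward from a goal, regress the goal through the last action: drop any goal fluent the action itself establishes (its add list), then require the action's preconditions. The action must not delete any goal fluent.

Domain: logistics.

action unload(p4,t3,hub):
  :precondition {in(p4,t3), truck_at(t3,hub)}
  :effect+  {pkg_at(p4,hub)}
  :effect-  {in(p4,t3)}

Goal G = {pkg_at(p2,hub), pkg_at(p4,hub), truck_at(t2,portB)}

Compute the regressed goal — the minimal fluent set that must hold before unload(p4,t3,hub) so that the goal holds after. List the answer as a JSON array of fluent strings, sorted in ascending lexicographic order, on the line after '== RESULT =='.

Regress:
  G ∩ del = {}  (empty — regression defined)
  G \ add = {pkg_at(p2,hub), pkg_at(p4,hub), truck_at(t2,portB)} \ {pkg_at(p4,hub)} = {pkg_at(p2,hub), truck_at(t2,portB)}
  ∪ pre   = {pkg_at(p2,hub), truck_at(t2,portB)} ∪ {in(p4,t3), truck_at(t3,hub)}
          = {in(p4,t3), pkg_at(p2,hub), truck_at(t2,portB), truck_at(t3,hub)}

== RESULT ==
["in(p4,t3)", "pkg_at(p2,hub)", "truck_at(t2,portB)", "truck_at(t3,hub)"]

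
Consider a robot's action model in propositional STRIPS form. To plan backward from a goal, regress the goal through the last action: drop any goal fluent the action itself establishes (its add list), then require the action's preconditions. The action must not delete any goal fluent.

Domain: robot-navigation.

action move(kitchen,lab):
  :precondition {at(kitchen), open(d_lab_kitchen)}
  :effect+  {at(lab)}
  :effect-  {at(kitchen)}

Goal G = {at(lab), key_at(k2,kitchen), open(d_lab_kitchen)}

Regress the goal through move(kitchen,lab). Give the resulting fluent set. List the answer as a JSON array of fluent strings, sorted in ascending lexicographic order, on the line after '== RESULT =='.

Compute (G \ add) ∪ pre:
  G ∩ del = {}  (empty — regression defined)
  G \ add = {at(lab), key_at(k2,kitchen), open(d_lab_kitchen)} \ {at(lab)} = {key_at(k2,kitchen), open(d_lab_kitchen)}
  ∪ pre   = {key_at(k2,kitchen), open(d_lab_kitchen)} ∪ {at(kitchen), open(d_lab_kitchen)}
          = {at(kitchen), key_at(k2,kitchen), open(d_lab_kitchen)}

== RESULT ==
["at(kitchen)", "key_at(k2,kitchen)", "open(d_lab_kitchen)"]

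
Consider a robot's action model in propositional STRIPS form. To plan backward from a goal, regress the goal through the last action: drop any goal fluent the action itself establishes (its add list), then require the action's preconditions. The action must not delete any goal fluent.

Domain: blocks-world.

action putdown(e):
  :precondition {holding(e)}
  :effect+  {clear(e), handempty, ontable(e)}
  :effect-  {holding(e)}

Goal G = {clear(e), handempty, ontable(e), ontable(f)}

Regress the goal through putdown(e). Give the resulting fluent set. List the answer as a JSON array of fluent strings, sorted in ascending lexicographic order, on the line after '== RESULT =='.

Regress:
  G ∩ del = {}  (empty — regression defined)
  G \ add = {clear(e), handempty, ontable(e), ontable(f)} \ {clear(e), handempty, ontable(e)} = {ontable(f)}
  ∪ pre   = {ontable(f)} ∪ {holding(e)}
          = {holding(e), ontable(f)}

== RESULT ==
["holding(e)", "ontable(f)"]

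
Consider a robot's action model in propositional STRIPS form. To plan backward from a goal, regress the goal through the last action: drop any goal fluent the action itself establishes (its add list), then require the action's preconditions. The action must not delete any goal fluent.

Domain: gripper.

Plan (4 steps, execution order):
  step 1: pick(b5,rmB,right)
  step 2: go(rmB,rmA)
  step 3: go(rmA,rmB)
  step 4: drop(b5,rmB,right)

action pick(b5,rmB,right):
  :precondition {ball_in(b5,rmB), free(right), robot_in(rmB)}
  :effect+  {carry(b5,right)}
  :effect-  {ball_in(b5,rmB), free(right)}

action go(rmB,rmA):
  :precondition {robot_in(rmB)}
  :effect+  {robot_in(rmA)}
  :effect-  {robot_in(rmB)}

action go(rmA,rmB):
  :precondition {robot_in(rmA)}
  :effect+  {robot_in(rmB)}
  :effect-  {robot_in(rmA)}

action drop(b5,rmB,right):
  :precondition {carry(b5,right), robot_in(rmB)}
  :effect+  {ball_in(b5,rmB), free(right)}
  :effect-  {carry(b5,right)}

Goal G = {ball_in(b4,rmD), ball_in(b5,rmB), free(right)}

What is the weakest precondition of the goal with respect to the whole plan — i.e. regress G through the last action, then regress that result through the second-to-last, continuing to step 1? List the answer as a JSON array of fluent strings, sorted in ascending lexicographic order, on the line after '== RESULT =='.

Work backward from the goal:
  through step 4 (drop(b5,rmB,right)): drop {ball_in(b5,rmB), free(right)}, keep {ball_in(b4,rmD)}, require {carry(b5,right), robot_in(rmB)}
    → {ball_in(b4,rmD), carry(b5,right), robot_in(rmB)}
  through step 3 (go(rmA,rmB)): drop {robot_in(rmB)}, keep {ball_in(b4,rmD), carry(b5,right)}, require {robot_in(rmA)}
    → {ball_in(b4,rmD), carry(b5,right), robot_in(rmA)}
  through step 2 (go(rmB,rmA)): drop {robot_in(rmA)}, keep {ball_in(b4,rmD), carry(b5,right)}, require {robot_in(rmB)}
    → {ball_in(b4,rmD), carry(b5,right), robot_in(rmB)}
  through step 1 (pick(b5,rmB,right)): drop {carry(b5,right)}, keep {ball_in(b4,rmD), robot_in(rmB)}, require {ball_in(b5,rmB), free(right), robot_in(rmB)}
    → {ball_in(b4,rmD), ball_in(b5,rmB), free(right), robot_in(rmB)}

== RESULT ==
["ball_in(b4,rmD)", "ball_in(b5,rmB)", "free(right)", "robot_in(rmB)"]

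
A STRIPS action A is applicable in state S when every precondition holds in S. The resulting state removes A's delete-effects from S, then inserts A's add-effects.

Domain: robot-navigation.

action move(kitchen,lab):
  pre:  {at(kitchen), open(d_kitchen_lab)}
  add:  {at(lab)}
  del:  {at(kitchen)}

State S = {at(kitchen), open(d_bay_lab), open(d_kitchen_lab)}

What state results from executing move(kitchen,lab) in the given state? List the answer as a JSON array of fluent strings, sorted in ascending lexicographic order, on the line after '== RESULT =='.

Compute (S \ del) ∪ add:
  pre ⊆ S: {at(kitchen), open(d_kitchen_lab)} ⊆ S  — applicable
  S \ del = {open(d_bay_lab), open(d_kitchen_lab)}
  ∪ add   = {at(lab), open(d_bay_lab), open(d_kitchen_lab)}

== RESULT ==
["at(lab)", "open(d_bay_lab)", "open(d_kitchen_lab)"]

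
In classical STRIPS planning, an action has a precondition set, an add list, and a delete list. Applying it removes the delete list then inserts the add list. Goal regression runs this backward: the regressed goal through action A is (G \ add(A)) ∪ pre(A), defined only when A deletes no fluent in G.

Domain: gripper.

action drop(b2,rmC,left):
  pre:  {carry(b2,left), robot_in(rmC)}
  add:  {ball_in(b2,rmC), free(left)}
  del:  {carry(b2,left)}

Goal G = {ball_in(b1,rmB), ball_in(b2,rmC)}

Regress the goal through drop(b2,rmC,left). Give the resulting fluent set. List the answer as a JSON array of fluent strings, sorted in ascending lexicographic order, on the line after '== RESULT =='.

Compute (G \ add) ∪ pre:
  G ∩ del = {}  (empty — regression defined)
  G \ add = {ball_in(b1,rmB), ball_in(b2,rmC)} \ {ball_in(b2,rmC), free(left)} = {ball_in(b1,rmB)}
  ∪ pre   = {ball_in(b1,rmB)} ∪ {carry(b2,left), robot_in(rmC)}
          = {ball_in(b1,rmB), carry(b2,left), robot_in(rmC)}

== RESULT ==
["ball_in(b1,rmB)", "carry(b2,left)", "robot_in(rmC)"]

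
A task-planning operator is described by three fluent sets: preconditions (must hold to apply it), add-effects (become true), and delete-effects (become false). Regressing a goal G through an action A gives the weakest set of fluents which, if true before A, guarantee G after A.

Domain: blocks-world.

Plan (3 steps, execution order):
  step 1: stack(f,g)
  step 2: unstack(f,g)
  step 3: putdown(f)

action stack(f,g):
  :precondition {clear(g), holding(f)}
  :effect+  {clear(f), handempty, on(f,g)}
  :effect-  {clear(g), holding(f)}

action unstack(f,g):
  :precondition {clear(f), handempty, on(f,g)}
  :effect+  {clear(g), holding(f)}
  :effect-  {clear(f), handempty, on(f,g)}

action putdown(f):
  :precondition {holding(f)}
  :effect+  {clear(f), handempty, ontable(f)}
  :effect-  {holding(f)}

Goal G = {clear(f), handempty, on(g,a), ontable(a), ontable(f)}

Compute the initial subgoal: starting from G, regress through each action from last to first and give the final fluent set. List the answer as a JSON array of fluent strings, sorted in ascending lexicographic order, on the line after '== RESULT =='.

Regress step by step:
  through step 3 (putdown(f)): drop {clear(f), handempty, ontable(f)}, keep {on(g,a), ontable(a)}, require {holding(f)}
    → {holding(f), on(g,a), ontable(a)}
  through step 2 (unstack(f,g)): drop {holding(f)}, keep {on(g,a), ontable(a)}, require {clear(f), handempty, on(f,g)}
    → {clear(f), handempty, on(f,g), on(g,a), ontable(a)}
  through step 1 (stack(f,g)): drop {clear(f), handempty, on(f,g)}, keep {on(g,a), ontable(a)}, require {clear(g), holding(f)}
    → {clear(g), holding(f), on(g,a), ontable(a)}

== RESULT ==
["clear(g)", "holding(f)", "on(g,a)", "ontable(a)"]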